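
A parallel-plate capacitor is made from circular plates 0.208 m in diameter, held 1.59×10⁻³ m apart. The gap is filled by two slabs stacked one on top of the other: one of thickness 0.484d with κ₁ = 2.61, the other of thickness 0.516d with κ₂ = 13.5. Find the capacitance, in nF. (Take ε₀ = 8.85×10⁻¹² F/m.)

C ≈ 0.846 nF

A = π(0.208/2 m)² = 3.40×10⁻² m².
Stacked slabs ⇒ two capacitors in series, each with the full plate area.
C₁ = κ₁ε₀A/d₁ = 2.61 × 8.85×10⁻¹² × 3.40×10⁻² / 7.70×10⁻⁴ = 1.02×10⁻⁹ F.
C₂ = κ₂ε₀A/d₂ = 13.5 × 8.85×10⁻¹² × 3.40×10⁻² / 8.20×10⁻⁴ = 4.95×10⁻⁹ F.
C = (1/C₁ + 1/C₂)⁻¹ = 8.46×10⁻¹⁰ F.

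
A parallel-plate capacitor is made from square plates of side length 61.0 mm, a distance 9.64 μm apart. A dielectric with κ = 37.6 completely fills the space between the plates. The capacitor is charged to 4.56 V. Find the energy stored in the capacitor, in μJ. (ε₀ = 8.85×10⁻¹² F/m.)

A = (61.0 mm)² = 3.72×10⁻³ m².
C = κε₀A/d = 37.6 × 8.85×10⁻¹² × 3.72×10⁻³ / 9.64×10⁻⁶ = 1.28×10⁻⁷ F.
U = ½CV² = ½ × 1.28×10⁻⁷ × (4.56)² = 1.34×10⁻⁶ J.

U ≈ 1.34 μJ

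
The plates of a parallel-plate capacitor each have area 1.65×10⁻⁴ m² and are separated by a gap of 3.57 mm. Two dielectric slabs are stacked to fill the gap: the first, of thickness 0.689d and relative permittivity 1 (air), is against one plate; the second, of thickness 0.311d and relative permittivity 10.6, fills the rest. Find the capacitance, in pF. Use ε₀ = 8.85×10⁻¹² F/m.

0.569 pF

Stacked slabs ⇒ two capacitors in series, each with the full plate area.
C₁ = κ₁ε₀A/d₁ = 1.00 × 8.85×10⁻¹² × 1.65×10⁻⁴ / 2.46×10⁻³ = 5.94×10⁻¹³ F.
C₂ = κ₂ε₀A/d₂ = 10.6 × 8.85×10⁻¹² × 1.65×10⁻⁴ / 1.11×10⁻³ = 1.39×10⁻¹¹ F.
C = (1/C₁ + 1/C₂)⁻¹ = 5.69×10⁻¹³ F.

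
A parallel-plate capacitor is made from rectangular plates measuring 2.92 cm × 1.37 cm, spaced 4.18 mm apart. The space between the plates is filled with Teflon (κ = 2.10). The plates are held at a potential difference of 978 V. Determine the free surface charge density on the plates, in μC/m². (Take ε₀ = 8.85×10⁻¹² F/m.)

A = 2.92 × 1.37 cm² = 4.00×10⁻⁴ m².
C = κε₀A/d = 2.10 × 8.85×10⁻¹² × 4.00×10⁻⁴ / 4.18×10⁻³ = 1.78×10⁻¹² F.
σ = Q/A = CV/A = 1.78×10⁻¹² × 978 / 4.00×10⁻⁴ = 4.35×10⁻⁶ C/m².

σ ≈ 4.35 μC/m²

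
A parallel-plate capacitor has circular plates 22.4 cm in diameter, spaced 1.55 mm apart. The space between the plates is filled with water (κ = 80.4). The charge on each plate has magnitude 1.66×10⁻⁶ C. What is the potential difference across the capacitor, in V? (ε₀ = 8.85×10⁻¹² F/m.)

A = π(22.4/2 cm)² = 3.94×10⁻² m².
C = κε₀A/d = 80.4 × 8.85×10⁻¹² × 3.94×10⁻² / 1.55×10⁻³ = 1.81×10⁻⁸ F.
V = Q/C = 1.66×10⁻⁶ / 1.81×10⁻⁸ = 91.8 V.

V ≈ 91.8 V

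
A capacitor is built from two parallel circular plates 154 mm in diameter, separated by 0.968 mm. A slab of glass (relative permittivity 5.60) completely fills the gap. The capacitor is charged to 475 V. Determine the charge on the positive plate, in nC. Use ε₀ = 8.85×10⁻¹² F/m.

A = π(154/2 mm)² = 1.86×10⁻² m².
C = κε₀A/d = 5.60 × 8.85×10⁻¹² × 1.86×10⁻² / 9.68×10⁻⁴ = 9.54×10⁻¹⁰ F.
Q = CV = 9.54×10⁻¹⁰ × 475 = 4.53×10⁻⁷ C.

Q ≈ 453 nC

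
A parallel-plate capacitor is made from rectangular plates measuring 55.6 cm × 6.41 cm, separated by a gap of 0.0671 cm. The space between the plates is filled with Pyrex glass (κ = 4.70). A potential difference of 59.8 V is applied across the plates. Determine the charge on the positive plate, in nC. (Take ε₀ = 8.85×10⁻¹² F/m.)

A = 55.6 × 6.41 cm² = 3.56×10⁻² m².
C = κε₀A/d = 4.70 × 8.85×10⁻¹² × 3.56×10⁻² / 6.71×10⁻⁴ = 2.21×10⁻⁹ F.
Q = CV = 2.21×10⁻⁹ × 59.8 = 1.32×10⁻⁷ C.

Q ≈ 132 nC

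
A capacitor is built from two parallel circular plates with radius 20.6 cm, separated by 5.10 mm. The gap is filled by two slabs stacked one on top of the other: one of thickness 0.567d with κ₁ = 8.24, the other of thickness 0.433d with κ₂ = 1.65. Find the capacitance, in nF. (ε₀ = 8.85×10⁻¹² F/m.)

A = π(20.6 cm)² = 0.133 m².
Stacked slabs ⇒ two capacitors in series, each with the full plate area.
C₁ = κ₁ε₀A/d₁ = 8.24 × 8.85×10⁻¹² × 0.133 / 2.89×10⁻³ = 3.36×10⁻⁹ F.
C₂ = κ₂ε₀A/d₂ = 1.65 × 8.85×10⁻¹² × 0.133 / 2.21×10⁻³ = 8.82×10⁻¹⁰ F.
C = (1/C₁ + 1/C₂)⁻¹ = 6.98×10⁻¹⁰ F.

C ≈ 0.698 nF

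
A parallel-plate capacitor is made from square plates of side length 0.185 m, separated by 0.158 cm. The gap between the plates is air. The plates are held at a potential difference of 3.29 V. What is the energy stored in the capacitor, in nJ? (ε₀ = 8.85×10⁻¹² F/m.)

1.04 nJ

A = (0.185 m)² = 3.42×10⁻² m².
C = ε₀A/d = 8.85×10⁻¹² × 3.42×10⁻² / 1.58×10⁻³ = 1.92×10⁻¹⁰ F.
U = ½CV² = ½ × 1.92×10⁻¹⁰ × (3.29)² = 1.04×10⁻⁹ J.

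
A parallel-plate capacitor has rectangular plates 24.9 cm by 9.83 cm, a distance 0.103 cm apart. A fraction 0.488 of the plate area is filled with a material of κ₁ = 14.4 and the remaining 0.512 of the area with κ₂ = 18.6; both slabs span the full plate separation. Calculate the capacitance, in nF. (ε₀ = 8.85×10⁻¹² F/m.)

A = 24.9 × 9.83 cm² = 2.45×10⁻² m².
Side-by-side slabs ⇒ two capacitors in parallel, each spanning the full gap.
C₁ = κ₁ε₀A₁/d = 14.4 × 8.85×10⁻¹² × 1.19×10⁻² / 1.03×10⁻³ = 1.48×10⁻⁹ F.
C₂ = κ₂ε₀A₂/d = 18.6 × 8.85×10⁻¹² × 1.25×10⁻² / 1.03×10⁻³ = 2.00×10⁻⁹ F.
C = C₁ + C₂ = 3.48×10⁻⁹ F.

3.48 nF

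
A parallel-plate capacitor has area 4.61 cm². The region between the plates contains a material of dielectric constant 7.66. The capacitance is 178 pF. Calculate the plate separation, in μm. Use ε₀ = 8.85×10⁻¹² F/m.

A = 4.61 cm² = 4.61×10⁻⁴ m².
d = κε₀A/C = 7.66 × 8.85×10⁻¹² × 4.61×10⁻⁴ / 1.78×10⁻¹⁰ = 1.76×10⁻⁴ m.

176 μm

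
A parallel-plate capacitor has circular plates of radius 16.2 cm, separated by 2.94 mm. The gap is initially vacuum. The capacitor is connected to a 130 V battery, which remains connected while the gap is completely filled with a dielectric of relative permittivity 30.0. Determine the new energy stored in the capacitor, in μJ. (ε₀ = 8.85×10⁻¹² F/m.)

A = π(16.2 cm)² = 8.24×10⁻² m².
Initially C₁ = ε₀A/d = 8.85×10⁻¹² × 8.24×10⁻² / 2.94×10⁻³ = 2.48×10⁻¹⁰ F.
U₁ = 2.10×10⁻⁶ J.
Battery connected ⇒ V is held fixed. C₂ = 30.0 C₁ and U = ½CV², so U₂/U₁ = C₂/C₁ = 30.0.
U₂ = 30.0 × 2.10×10⁻⁶ = 6.29×10⁻⁵ J.

U ≈ 62.9 μJ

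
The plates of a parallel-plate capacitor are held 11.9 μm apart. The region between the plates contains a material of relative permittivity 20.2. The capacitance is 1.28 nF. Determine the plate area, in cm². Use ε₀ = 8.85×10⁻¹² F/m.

0.852 cm²

A = Cd/(κε₀) = 1.28×10⁻⁹ × 1.19×10⁻⁵ / (20.2 × 8.85×10⁻¹²) = 8.52×10⁻⁵ m².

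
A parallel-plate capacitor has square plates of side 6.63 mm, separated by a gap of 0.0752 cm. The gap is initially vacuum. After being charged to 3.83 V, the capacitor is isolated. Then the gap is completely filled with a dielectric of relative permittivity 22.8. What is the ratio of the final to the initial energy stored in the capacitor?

Isolated ⇒ Q is held fixed.
C₂ = 22.8 C₁ and U = Q²/(2C), so U₂/U₁ = C₁/C₂ = 0.0439.

U₂/U₁ ≈ 0.0439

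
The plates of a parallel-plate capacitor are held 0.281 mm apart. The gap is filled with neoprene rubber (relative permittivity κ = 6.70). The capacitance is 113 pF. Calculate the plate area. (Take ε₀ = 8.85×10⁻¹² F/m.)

A ≈ 5.36 cm²

A = Cd/(κε₀) = 1.13×10⁻¹⁰ × 2.81×10⁻⁴ / (6.70 × 8.85×10⁻¹²) = 5.36×10⁻⁴ m².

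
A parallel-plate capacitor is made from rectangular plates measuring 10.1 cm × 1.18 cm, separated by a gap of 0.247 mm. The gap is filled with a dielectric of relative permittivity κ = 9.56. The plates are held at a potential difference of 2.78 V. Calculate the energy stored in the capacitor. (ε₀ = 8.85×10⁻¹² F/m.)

1.58 nJ

A = 10.1 × 1.18 cm² = 1.19×10⁻³ m².
C = κε₀A/d = 9.56 × 8.85×10⁻¹² × 1.19×10⁻³ / 2.47×10⁻⁴ = 4.08×10⁻¹⁰ F.
U = ½CV² = ½ × 4.08×10⁻¹⁰ × (2.78)² = 1.58×10⁻⁹ J.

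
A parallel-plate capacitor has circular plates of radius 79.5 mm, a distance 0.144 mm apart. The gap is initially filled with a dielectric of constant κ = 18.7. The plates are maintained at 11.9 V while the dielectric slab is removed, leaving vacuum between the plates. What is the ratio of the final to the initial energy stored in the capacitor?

0.0535

Battery connected ⇒ V is held fixed.
C₂ = 0.0535 C₁ and U = ½CV², so U₂/U₁ = C₂/C₁ = 0.0535.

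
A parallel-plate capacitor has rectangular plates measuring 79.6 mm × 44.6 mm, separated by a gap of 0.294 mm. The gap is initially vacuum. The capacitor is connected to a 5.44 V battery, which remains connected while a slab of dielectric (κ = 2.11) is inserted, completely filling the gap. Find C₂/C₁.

C = κε₀A/d scales with κ, so C₂/C₁ = κ = 2.11.

2.11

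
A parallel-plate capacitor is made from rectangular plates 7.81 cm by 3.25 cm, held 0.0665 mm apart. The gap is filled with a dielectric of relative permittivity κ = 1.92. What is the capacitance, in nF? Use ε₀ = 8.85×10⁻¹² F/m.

0.649 nF

A = 7.81 × 3.25 cm² = 2.54×10⁻³ m².
C = κε₀A/d = 1.92 × 8.85×10⁻¹² × 2.54×10⁻³ / 6.65×10⁻⁵ = 6.49×10⁻¹⁰ F.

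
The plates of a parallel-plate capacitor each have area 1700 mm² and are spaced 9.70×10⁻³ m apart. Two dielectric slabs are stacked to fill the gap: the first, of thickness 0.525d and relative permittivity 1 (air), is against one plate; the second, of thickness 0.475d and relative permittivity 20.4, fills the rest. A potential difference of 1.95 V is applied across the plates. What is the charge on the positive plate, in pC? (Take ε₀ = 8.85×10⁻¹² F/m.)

A = 1700 mm² = 1.70×10⁻³ m².
Stacked slabs ⇒ two capacitors in series, each with the full plate area.
C₁ = κ₁ε₀A/d₁ = 1.00 × 8.85×10⁻¹² × 1.70×10⁻³ / 5.09×10⁻³ = 2.95×10⁻¹² F.
C₂ = κ₂ε₀A/d₂ = 20.4 × 8.85×10⁻¹² × 1.70×10⁻³ / 4.61×10⁻³ = 6.66×10⁻¹¹ F.
C = (1/C₁ + 1/C₂)⁻¹ = 2.83×10⁻¹² F.
Q = CV = 2.83×10⁻¹² × 1.95 = 5.52×10⁻¹² C.

5.52 pC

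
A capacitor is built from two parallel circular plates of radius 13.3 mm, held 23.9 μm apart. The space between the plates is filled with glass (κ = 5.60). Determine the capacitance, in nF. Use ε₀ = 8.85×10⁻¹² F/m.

1.15 nF

A = π(13.3 mm)² = 5.56×10⁻⁴ m².
C = κε₀A/d = 5.60 × 8.85×10⁻¹² × 5.56×10⁻⁴ / 2.39×10⁻⁵ = 1.15×10⁻⁹ F.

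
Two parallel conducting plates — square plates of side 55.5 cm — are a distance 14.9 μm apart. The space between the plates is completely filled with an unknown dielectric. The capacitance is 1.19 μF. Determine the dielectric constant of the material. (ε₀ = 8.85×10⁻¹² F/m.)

6.50

A = (55.5 cm)² = 0.308 m².
κ = Cd/(ε₀A) = 1.19×10⁻⁶ × 1.49×10⁻⁵ / (8.85×10⁻¹² × 0.308) = 6.50.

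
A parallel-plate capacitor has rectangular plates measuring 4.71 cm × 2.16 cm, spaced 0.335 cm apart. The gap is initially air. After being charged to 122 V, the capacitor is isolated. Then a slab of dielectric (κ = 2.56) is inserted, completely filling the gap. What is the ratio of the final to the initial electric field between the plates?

Isolated ⇒ Q is held fixed.
V₂ = Q/C₂ = V₁/2.56; E = V/d, so E₂/E₁ = (V₂/V₁)(d₁/d₂) = 0.391.

E₂/E₁ ≈ 0.391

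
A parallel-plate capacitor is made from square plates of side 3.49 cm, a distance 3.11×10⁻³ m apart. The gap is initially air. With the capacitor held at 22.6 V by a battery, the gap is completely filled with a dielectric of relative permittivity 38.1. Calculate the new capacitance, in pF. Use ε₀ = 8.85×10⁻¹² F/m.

A = (3.49 cm)² = 1.22×10⁻³ m².
Initially C₁ = ε₀A/d = 8.85×10⁻¹² × 1.22×10⁻³ / 3.11×10⁻³ = 3.47×10⁻¹² F.
C = κε₀A/d scales with κ, so C₂/C₁ = κ = 38.1.
C₂ = 38.1 × 3.47×10⁻¹² = 1.32×10⁻¹⁰ F.

C ≈ 132 pF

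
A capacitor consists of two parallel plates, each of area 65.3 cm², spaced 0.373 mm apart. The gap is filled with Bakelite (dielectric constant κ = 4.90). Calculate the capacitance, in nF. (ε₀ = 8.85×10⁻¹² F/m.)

0.759 nF

A = 65.3 cm² = 6.53×10⁻³ m².
C = κε₀A/d = 4.90 × 8.85×10⁻¹² × 6.53×10⁻³ / 3.73×10⁻⁴ = 7.59×10⁻¹⁰ F.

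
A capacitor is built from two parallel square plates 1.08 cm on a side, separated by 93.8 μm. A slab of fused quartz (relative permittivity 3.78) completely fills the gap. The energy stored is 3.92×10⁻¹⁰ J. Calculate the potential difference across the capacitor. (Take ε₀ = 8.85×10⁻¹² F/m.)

4.34 V

A = (1.08 cm)² = 1.17×10⁻⁴ m².
C = κε₀A/d = 3.78 × 8.85×10⁻¹² × 1.17×10⁻⁴ / 9.38×10⁻⁵ = 4.16×10⁻¹¹ F.
V = √(2U/C) = √(2 × 3.92×10⁻¹⁰ / 4.16×10⁻¹¹) = 4.34 V.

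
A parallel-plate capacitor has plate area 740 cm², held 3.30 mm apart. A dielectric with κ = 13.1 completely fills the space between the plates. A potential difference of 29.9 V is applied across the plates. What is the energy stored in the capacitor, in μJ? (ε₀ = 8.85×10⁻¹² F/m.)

A = 740 cm² = 7.40×10⁻² m².
C = κε₀A/d = 13.1 × 8.85×10⁻¹² × 7.40×10⁻² / 3.30×10⁻³ = 2.60×10⁻⁹ F.
U = ½CV² = ½ × 2.60×10⁻⁹ × (29.9)² = 1.16×10⁻⁶ J.

1.16 μJ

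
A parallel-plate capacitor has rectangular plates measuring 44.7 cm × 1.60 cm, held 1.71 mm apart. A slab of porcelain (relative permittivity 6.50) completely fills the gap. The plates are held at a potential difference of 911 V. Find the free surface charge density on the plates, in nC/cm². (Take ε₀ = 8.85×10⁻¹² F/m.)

3.06 nC/cm²

A = 44.7 × 1.60 cm² = 7.15×10⁻³ m².
C = κε₀A/d = 6.50 × 8.85×10⁻¹² × 7.15×10⁻³ / 1.71×10⁻³ = 2.41×10⁻¹⁰ F.
σ = Q/A = CV/A = 2.41×10⁻¹⁰ × 911 / 7.15×10⁻³ = 3.06×10⁻⁵ C/m².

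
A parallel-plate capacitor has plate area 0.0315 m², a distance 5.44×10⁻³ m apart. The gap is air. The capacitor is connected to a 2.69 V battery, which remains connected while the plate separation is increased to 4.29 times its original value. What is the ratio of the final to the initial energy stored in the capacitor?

Battery connected ⇒ V is held fixed.
C₂ = 0.233 C₁ and U = ½CV², so U₂/U₁ = C₂/C₁ = 0.233.

U₂/U₁ ≈ 0.233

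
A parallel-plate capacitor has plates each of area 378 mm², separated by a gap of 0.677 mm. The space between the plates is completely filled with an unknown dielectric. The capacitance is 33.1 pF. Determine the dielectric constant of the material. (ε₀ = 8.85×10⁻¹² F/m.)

κ ≈ 6.70

A = 378 mm² = 3.78×10⁻⁴ m².
κ = Cd/(ε₀A) = 3.31×10⁻¹¹ × 6.77×10⁻⁴ / (8.85×10⁻¹² × 3.78×10⁻⁴) = 6.70.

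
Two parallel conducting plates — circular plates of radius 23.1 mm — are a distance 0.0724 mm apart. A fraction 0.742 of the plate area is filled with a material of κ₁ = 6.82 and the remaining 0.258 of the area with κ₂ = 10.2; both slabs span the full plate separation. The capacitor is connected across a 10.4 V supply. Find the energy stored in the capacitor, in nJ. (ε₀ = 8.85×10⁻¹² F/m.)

A = π(23.1 mm)² = 1.68×10⁻³ m².
Side-by-side slabs ⇒ two capacitors in parallel, each spanning the full gap.
C₁ = κ₁ε₀A₁/d = 6.82 × 8.85×10⁻¹² × 1.24×10⁻³ / 7.24×10⁻⁵ = 1.04×10⁻⁹ F.
C₂ = κ₂ε₀A₂/d = 10.2 × 8.85×10⁻¹² × 4.33×10⁻⁴ / 7.24×10⁻⁵ = 5.39×10⁻¹⁰ F.
C = C₁ + C₂ = 1.58×10⁻⁹ F.
U = ½CV² = ½ × 1.58×10⁻⁹ × (10.4)² = 8.52×10⁻⁸ J.

U ≈ 85.2 nJ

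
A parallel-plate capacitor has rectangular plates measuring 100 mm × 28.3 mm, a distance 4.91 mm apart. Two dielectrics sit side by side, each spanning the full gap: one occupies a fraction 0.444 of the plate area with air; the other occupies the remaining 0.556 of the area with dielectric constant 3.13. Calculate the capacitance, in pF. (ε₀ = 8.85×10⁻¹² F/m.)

C ≈ 11.1 pF

A = 100 × 28.3 mm² = 2.83×10⁻³ m².
Side-by-side slabs ⇒ two capacitors in parallel, each spanning the full gap.
C₁ = κ₁ε₀A₁/d = 1.00 × 8.85×10⁻¹² × 1.26×10⁻³ / 4.91×10⁻³ = 2.26×10⁻¹² F.
C₂ = κ₂ε₀A₂/d = 3.13 × 8.85×10⁻¹² × 1.57×10⁻³ / 4.91×10⁻³ = 8.88×10⁻¹² F.
C = C₁ + C₂ = 1.11×10⁻¹¹ F.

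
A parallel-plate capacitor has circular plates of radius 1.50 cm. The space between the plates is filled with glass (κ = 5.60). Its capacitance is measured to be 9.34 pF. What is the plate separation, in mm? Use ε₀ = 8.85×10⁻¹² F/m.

A = π(1.50 cm)² = 7.07×10⁻⁴ m².
d = κε₀A/C = 5.60 × 8.85×10⁻¹² × 7.07×10⁻⁴ / 9.34×10⁻¹² = 3.75×10⁻³ m.

d ≈ 3.75 mm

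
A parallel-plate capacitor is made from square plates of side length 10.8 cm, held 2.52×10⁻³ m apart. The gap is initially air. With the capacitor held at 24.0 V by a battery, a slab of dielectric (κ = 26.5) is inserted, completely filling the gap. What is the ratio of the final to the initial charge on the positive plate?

Q₂/Q₁ ≈ 26.5

Battery connected ⇒ V is held fixed.
C₂ = 26.5 C₁ and Q = CV, so Q₂/Q₁ = C₂/C₁ = 26.5.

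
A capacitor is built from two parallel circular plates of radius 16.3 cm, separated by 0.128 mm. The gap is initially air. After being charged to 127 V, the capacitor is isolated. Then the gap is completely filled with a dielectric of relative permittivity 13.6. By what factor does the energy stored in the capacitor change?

Isolated ⇒ Q is held fixed.
C₂ = 13.6 C₁ and U = Q²/(2C), so U₂/U₁ = C₁/C₂ = 0.0735.

U₂/U₁ ≈ 0.0735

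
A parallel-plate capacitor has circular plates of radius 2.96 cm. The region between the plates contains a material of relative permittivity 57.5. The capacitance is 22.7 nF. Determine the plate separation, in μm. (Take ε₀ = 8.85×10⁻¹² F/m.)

A = π(2.96 cm)² = 2.75×10⁻³ m².
d = κε₀A/C = 57.5 × 8.85×10⁻¹² × 2.75×10⁻³ / 2.27×10⁻⁸ = 6.17×10⁻⁵ m.

d ≈ 61.7 μm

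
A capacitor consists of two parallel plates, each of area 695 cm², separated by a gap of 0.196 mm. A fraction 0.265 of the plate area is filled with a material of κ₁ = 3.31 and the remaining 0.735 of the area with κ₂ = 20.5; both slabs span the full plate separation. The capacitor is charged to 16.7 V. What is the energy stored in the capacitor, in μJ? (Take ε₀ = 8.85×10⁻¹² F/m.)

A = 695 cm² = 6.95×10⁻² m².
Side-by-side slabs ⇒ two capacitors in parallel, each spanning the full gap.
C₁ = κ₁ε₀A₁/d = 3.31 × 8.85×10⁻¹² × 1.84×10⁻² / 1.96×10⁻⁴ = 2.75×10⁻⁹ F.
C₂ = κ₂ε₀A₂/d = 20.5 × 8.85×10⁻¹² × 5.11×10⁻² / 1.96×10⁻⁴ = 4.73×10⁻⁸ F.
C = C₁ + C₂ = 5.00×10⁻⁸ F.
U = ½CV² = ½ × 5.00×10⁻⁸ × (16.7)² = 6.98×10⁻⁶ J.

U ≈ 6.98 μJ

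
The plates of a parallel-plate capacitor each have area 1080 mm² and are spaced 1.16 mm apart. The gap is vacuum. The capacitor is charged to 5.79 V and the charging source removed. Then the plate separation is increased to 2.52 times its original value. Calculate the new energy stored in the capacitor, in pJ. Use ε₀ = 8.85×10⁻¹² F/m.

A = 1080 mm² = 1.08×10⁻³ m².
Initially C₁ = ε₀A/d = 8.85×10⁻¹² × 1.08×10⁻³ / 1.16×10⁻³ = 8.24×10⁻¹² F.
U₁ = 1.38×10⁻¹⁰ J.
Isolated ⇒ Q is held fixed. C₂ = 0.397 C₁ and U = Q²/(2C), so U₂/U₁ = C₁/C₂ = 2.52.
U₂ = 2.52 × 1.38×10⁻¹⁰ = 3.48×10⁻¹⁰ J.

U ≈ 348 pJ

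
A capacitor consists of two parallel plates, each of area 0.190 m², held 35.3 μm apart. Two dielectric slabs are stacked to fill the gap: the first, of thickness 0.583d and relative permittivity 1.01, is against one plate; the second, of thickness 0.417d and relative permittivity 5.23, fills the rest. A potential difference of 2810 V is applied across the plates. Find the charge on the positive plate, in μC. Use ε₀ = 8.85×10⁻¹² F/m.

Stacked slabs ⇒ two capacitors in series, each with the full plate area.
C₁ = κ₁ε₀A/d₁ = 1.01 × 8.85×10⁻¹² × 0.190 / 2.06×10⁻⁵ = 8.25×10⁻⁸ F.
C₂ = κ₂ε₀A/d₂ = 5.23 × 8.85×10⁻¹² × 0.190 / 1.47×10⁻⁵ = 5.97×10⁻⁷ F.
C = (1/C₁ + 1/C₂)⁻¹ = 7.25×10⁻⁸ F.
Q = CV = 7.25×10⁻⁸ × 2810 = 2.04×10⁻⁴ C.

204 μC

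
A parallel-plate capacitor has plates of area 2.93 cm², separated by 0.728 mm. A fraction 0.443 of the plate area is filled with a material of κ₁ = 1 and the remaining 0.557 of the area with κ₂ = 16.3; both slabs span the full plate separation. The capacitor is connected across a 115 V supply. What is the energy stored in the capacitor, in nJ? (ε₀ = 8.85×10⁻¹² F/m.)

A = 2.93 cm² = 2.93×10⁻⁴ m².
Side-by-side slabs ⇒ two capacitors in parallel, each spanning the full gap.
C₁ = κ₁ε₀A₁/d = 1.00 × 8.85×10⁻¹² × 1.30×10⁻⁴ / 7.28×10⁻⁴ = 1.58×10⁻¹² F.
C₂ = κ₂ε₀A₂/d = 16.3 × 8.85×10⁻¹² × 1.63×10⁻⁴ / 7.28×10⁻⁴ = 3.23×10⁻¹¹ F.
C = C₁ + C₂ = 3.39×10⁻¹¹ F.
U = ½CV² = ½ × 3.39×10⁻¹¹ × (115)² = 2.24×10⁻⁷ J.

U ≈ 224 nJ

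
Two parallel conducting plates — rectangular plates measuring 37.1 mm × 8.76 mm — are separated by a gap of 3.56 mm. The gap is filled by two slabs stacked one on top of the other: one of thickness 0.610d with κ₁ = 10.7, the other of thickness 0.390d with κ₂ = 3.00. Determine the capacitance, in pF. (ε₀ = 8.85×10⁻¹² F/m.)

C ≈ 4.32 pF

A = 37.1 × 8.76 mm² = 3.25×10⁻⁴ m².
Stacked slabs ⇒ two capacitors in series, each with the full plate area.
C₁ = κ₁ε₀A/d₁ = 10.7 × 8.85×10⁻¹² × 3.25×10⁻⁴ / 2.17×10⁻³ = 1.42×10⁻¹¹ F.
C₂ = κ₂ε₀A/d₂ = 3.00 × 8.85×10⁻¹² × 3.25×10⁻⁴ / 1.39×10⁻³ = 6.21×10⁻¹² F.
C = (1/C₁ + 1/C₂)⁻¹ = 4.32×10⁻¹² F.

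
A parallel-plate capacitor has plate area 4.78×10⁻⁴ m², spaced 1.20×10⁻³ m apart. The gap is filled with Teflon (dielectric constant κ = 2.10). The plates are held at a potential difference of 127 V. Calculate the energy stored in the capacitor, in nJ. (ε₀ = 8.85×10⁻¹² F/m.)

59.7 nJ

C = κε₀A/d = 2.10 × 8.85×10⁻¹² × 4.78×10⁻⁴ / 1.20×10⁻³ = 7.40×10⁻¹² F.
U = ½CV² = ½ × 7.40×10⁻¹² × (127)² = 5.97×10⁻⁸ J.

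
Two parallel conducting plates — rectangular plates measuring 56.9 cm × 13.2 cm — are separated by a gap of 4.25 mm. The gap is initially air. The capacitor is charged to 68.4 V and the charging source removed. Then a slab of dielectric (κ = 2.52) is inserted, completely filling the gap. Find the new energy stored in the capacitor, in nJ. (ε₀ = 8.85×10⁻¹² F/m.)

U ≈ 145 nJ

A = 56.9 × 13.2 cm² = 7.51×10⁻² m².
Initially C₁ = ε₀A/d = 8.85×10⁻¹² × 7.51×10⁻² / 4.25×10⁻³ = 1.56×10⁻¹⁰ F.
U₁ = 3.66×10⁻⁷ J.
Isolated ⇒ Q is held fixed. C₂ = 2.52 C₁ and U = Q²/(2C), so U₂/U₁ = C₁/C₂ = 0.397.
U₂ = 0.397 × 3.66×10⁻⁷ = 1.45×10⁻⁷ J.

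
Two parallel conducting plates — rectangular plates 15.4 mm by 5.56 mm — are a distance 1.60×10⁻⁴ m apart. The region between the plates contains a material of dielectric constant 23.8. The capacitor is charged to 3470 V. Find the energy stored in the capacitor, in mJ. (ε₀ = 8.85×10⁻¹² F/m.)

U ≈ 0.679 mJ

A = 15.4 × 5.56 mm² = 8.56×10⁻⁵ m².
C = κε₀A/d = 23.8 × 8.85×10⁻¹² × 8.56×10⁻⁵ / 1.60×10⁻⁴ = 1.13×10⁻¹⁰ F.
U = ½CV² = ½ × 1.13×10⁻¹⁰ × (3470)² = 6.79×10⁻⁴ J.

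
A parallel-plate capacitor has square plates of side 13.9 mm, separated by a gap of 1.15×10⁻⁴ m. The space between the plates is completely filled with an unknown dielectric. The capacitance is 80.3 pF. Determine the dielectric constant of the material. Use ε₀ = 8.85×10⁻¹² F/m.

A = (13.9 mm)² = 1.93×10⁻⁴ m².
κ = Cd/(ε₀A) = 8.03×10⁻¹¹ × 1.15×10⁻⁴ / (8.85×10⁻¹² × 1.93×10⁻⁴) = 5.40.

5.40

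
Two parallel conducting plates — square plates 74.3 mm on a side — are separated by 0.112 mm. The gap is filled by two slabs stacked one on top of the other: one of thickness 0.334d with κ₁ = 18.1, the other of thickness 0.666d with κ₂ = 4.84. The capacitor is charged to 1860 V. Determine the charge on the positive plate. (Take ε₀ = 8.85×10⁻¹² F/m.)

A = (74.3 mm)² = 5.52×10⁻³ m².
Stacked slabs ⇒ two capacitors in series, each with the full plate area.
C₁ = κ₁ε₀A/d₁ = 18.1 × 8.85×10⁻¹² × 5.52×10⁻³ / 3.74×10⁻⁵ = 2.36×10⁻⁸ F.
C₂ = κ₂ε₀A/d₂ = 4.84 × 8.85×10⁻¹² × 5.52×10⁻³ / 7.46×10⁻⁵ = 3.17×10⁻⁹ F.
C = (1/C₁ + 1/C₂)⁻¹ = 2.80×10⁻⁹ F.
Q = CV = 2.80×10⁻⁹ × 1860 = 5.20×10⁻⁶ C.

5.20 μC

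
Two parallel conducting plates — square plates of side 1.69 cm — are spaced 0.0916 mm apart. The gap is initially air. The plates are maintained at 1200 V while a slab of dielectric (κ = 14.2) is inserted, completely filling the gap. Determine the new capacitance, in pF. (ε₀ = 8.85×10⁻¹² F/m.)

C ≈ 392 pF

A = (1.69 cm)² = 2.86×10⁻⁴ m².
Initially C₁ = ε₀A/d = 8.85×10⁻¹² × 2.86×10⁻⁴ / 9.16×10⁻⁵ = 2.76×10⁻¹¹ F.
C = κε₀A/d scales with κ, so C₂/C₁ = κ = 14.2.
C₂ = 14.2 × 2.76×10⁻¹¹ = 3.92×10⁻¹⁰ F.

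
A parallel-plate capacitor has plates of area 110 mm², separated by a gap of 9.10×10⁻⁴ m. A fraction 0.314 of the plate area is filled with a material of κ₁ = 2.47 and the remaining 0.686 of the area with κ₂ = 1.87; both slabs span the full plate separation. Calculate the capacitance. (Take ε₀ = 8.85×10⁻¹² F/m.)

A = 110 mm² = 1.10×10⁻⁴ m².
Side-by-side slabs ⇒ two capacitors in parallel, each spanning the full gap.
C₁ = κ₁ε₀A₁/d = 2.47 × 8.85×10⁻¹² × 3.45×10⁻⁵ / 9.10×10⁻⁴ = 8.30×10⁻¹³ F.
C₂ = κ₂ε₀A₂/d = 1.87 × 8.85×10⁻¹² × 7.55×10⁻⁵ / 9.10×10⁻⁴ = 1.37×10⁻¹² F.
C = C₁ + C₂ = 2.20×10⁻¹² F.

2.20 pF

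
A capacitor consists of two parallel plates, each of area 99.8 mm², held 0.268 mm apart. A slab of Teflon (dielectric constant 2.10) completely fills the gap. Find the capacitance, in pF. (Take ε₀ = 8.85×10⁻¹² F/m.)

C ≈ 6.92 pF

A = 99.8 mm² = 9.98×10⁻⁵ m².
C = κε₀A/d = 2.10 × 8.85×10⁻¹² × 9.98×10⁻⁵ / 2.68×10⁻⁴ = 6.92×10⁻¹² F.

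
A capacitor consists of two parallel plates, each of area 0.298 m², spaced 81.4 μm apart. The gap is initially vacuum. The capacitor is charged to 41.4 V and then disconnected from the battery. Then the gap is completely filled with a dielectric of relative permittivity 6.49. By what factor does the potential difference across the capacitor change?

Isolated ⇒ Q is held fixed.
C₂ = 6.49 C₁ and V = Q/C, so V₂/V₁ = C₁/C₂ = 0.154.

0.154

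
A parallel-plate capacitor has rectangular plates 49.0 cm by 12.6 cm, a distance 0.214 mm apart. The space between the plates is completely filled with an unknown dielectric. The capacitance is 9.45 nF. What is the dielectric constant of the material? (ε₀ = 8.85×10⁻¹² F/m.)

κ ≈ 3.70

A = 49.0 × 12.6 cm² = 6.17×10⁻² m².
κ = Cd/(ε₀A) = 9.45×10⁻⁹ × 2.14×10⁻⁴ / (8.85×10⁻¹² × 6.17×10⁻²) = 3.70.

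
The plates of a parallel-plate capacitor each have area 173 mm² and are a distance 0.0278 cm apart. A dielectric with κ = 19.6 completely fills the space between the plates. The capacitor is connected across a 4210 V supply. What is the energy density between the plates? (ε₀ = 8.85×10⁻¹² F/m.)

u ≈ 1.99×10⁴ J/m³

E = V/d = 4210 / 2.78×10⁻⁴ = 1.51×10⁷ V/m.
u = ½κε₀E² = ½ × 19.6 × 8.85×10⁻¹² × (1.51×10⁷)² = 1.99×10⁴ J/m³.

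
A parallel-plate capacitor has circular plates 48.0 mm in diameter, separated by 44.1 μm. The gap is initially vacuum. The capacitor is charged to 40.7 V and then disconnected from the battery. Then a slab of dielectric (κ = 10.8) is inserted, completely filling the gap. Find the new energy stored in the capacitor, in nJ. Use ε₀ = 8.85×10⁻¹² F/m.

U ≈ 27.8 nJ

A = π(48.0/2 mm)² = 1.81×10⁻³ m².
Initially C₁ = ε₀A/d = 8.85×10⁻¹² × 1.81×10⁻³ / 4.41×10⁻⁵ = 3.63×10⁻¹⁰ F.
U₁ = 3.01×10⁻⁷ J.
Isolated ⇒ Q is held fixed. C₂ = 10.8 C₁ and U = Q²/(2C), so U₂/U₁ = C₁/C₂ = 0.0926.
U₂ = 0.0926 × 3.01×10⁻⁷ = 2.78×10⁻⁸ J.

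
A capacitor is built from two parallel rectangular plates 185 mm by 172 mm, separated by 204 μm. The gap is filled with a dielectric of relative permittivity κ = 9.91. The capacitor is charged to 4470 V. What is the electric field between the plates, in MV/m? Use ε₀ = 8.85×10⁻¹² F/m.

21.9 MV/m

E = V/d = 4470 / 2.04×10⁻⁴ = 2.19×10⁷ V/m.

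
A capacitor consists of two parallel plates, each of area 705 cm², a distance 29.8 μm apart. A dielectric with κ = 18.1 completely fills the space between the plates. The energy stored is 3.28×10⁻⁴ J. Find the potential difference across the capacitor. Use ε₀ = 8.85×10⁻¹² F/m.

A = 705 cm² = 7.05×10⁻² m².
C = κε₀A/d = 18.1 × 8.85×10⁻¹² × 7.05×10⁻² / 2.98×10⁻⁵ = 3.79×10⁻⁷ F.
V = √(2U/C) = √(2 × 3.28×10⁻⁴ / 3.79×10⁻⁷) = 41.6 V.

41.6 V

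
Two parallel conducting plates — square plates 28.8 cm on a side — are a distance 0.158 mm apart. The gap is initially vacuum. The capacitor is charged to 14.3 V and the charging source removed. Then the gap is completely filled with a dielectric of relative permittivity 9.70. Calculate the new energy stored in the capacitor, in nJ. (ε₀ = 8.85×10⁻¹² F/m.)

A = (28.8 cm)² = 8.29×10⁻² m².
Initially C₁ = ε₀A/d = 8.85×10⁻¹² × 8.29×10⁻² / 1.58×10⁻⁴ = 4.65×10⁻⁹ F.
U₁ = 4.75×10⁻⁷ J.
Isolated ⇒ Q is held fixed. C₂ = 9.70 C₁ and U = Q²/(2C), so U₂/U₁ = C₁/C₂ = 0.103.
U₂ = 0.103 × 4.75×10⁻⁷ = 4.90×10⁻⁸ J.

49.0 nJ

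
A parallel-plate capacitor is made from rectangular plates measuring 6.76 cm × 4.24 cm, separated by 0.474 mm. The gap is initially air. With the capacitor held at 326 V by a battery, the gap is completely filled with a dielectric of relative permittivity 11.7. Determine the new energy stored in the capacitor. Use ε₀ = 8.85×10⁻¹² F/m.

U ≈ 33.3 μJ

A = 6.76 × 4.24 cm² = 2.87×10⁻³ m².
Initially C₁ = ε₀A/d = 8.85×10⁻¹² × 2.87×10⁻³ / 4.74×10⁻⁴ = 5.35×10⁻¹¹ F.
U₁ = 2.84×10⁻⁶ J.
Battery connected ⇒ V is held fixed. C₂ = 11.7 C₁ and U = ½CV², so U₂/U₁ = C₂/C₁ = 11.7.
U₂ = 11.7 × 2.84×10⁻⁶ = 3.33×10⁻⁵ J.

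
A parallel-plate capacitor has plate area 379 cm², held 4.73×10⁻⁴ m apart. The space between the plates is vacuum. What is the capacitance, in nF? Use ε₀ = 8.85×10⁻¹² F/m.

0.709 nF

A = 379 cm² = 3.79×10⁻² m².
C = ε₀A/d = 8.85×10⁻¹² × 3.79×10⁻² / 4.73×10⁻⁴ = 7.09×10⁻¹⁰ F.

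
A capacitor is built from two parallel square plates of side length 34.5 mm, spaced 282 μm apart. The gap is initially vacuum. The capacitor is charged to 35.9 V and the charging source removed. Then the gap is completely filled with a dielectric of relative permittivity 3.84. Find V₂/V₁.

Isolated ⇒ Q is held fixed.
C₂ = 3.84 C₁ and V = Q/C, so V₂/V₁ = C₁/C₂ = 0.260.

V₂/V₁ ≈ 0.260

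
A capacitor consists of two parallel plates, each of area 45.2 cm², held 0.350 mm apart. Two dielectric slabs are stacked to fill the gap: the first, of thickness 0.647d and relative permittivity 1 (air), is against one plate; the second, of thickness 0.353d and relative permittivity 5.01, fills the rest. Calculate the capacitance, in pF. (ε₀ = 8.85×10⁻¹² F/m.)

C ≈ 159 pF

A = 45.2 cm² = 4.52×10⁻³ m².
Stacked slabs ⇒ two capacitors in series, each with the full plate area.
C₁ = κ₁ε₀A/d₁ = 1.00 × 8.85×10⁻¹² × 4.52×10⁻³ / 2.26×10⁻⁴ = 1.77×10⁻¹⁰ F.
C₂ = κ₂ε₀A/d₂ = 5.01 × 8.85×10⁻¹² × 4.52×10⁻³ / 1.24×10⁻⁴ = 1.62×10⁻⁹ F.
C = (1/C₁ + 1/C₂)⁻¹ = 1.59×10⁻¹⁰ F.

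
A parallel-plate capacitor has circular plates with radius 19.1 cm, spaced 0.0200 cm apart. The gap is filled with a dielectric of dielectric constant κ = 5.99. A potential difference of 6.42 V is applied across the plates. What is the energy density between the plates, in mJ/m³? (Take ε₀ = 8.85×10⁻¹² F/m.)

27.3 mJ/m³

E = V/d = 6.42 / 2.00×10⁻⁴ = 3.21×10⁴ V/m.
u = ½κε₀E² = ½ × 5.99 × 8.85×10⁻¹² × (3.21×10⁴)² = 2.73×10⁻² J/m³.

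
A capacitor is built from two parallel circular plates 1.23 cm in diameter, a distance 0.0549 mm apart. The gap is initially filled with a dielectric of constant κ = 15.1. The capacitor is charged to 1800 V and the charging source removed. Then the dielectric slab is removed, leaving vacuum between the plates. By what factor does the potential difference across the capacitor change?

Isolated ⇒ Q is held fixed.
C₂ = 0.0662 C₁ and V = Q/C, so V₂/V₁ = C₁/C₂ = 15.1.

15.1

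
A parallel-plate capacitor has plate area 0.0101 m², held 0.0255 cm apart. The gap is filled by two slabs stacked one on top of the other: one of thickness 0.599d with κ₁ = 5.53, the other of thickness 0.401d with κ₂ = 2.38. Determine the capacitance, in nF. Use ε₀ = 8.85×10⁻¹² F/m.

1.27 nF

Stacked slabs ⇒ two capacitors in series, each with the full plate area.
C₁ = κ₁ε₀A/d₁ = 5.53 × 8.85×10⁻¹² × 1.01×10⁻² / 1.53×10⁻⁴ = 3.24×10⁻⁹ F.
C₂ = κ₂ε₀A/d₂ = 2.38 × 8.85×10⁻¹² × 1.01×10⁻² / 1.02×10⁻⁴ = 2.08×10⁻⁹ F.
C = (1/C₁ + 1/C₂)⁻¹ = 1.27×10⁻⁹ F.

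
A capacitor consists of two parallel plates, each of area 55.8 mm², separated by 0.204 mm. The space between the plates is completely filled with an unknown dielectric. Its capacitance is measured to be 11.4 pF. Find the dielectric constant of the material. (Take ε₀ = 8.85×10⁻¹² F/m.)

κ ≈ 4.71

A = 55.8 mm² = 5.58×10⁻⁵ m².
κ = Cd/(ε₀A) = 1.14×10⁻¹¹ × 2.04×10⁻⁴ / (8.85×10⁻¹² × 5.58×10⁻⁵) = 4.71.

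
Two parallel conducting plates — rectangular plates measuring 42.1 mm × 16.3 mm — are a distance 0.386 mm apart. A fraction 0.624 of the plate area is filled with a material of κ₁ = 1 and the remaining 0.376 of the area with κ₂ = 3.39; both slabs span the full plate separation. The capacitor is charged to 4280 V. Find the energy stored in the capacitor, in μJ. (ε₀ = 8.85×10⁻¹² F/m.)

U ≈ 274 μJ

A = 42.1 × 16.3 mm² = 6.86×10⁻⁴ m².
Side-by-side slabs ⇒ two capacitors in parallel, each spanning the full gap.
C₁ = κ₁ε₀A₁/d = 1.00 × 8.85×10⁻¹² × 4.28×10⁻⁴ / 3.86×10⁻⁴ = 9.82×10⁻¹² F.
C₂ = κ₂ε₀A₂/d = 3.39 × 8.85×10⁻¹² × 2.58×10⁻⁴ / 3.86×10⁻⁴ = 2.01×10⁻¹¹ F.
C = C₁ + C₂ = 2.99×10⁻¹¹ F.
U = ½CV² = ½ × 2.99×10⁻¹¹ × (4280)² = 2.74×10⁻⁴ J.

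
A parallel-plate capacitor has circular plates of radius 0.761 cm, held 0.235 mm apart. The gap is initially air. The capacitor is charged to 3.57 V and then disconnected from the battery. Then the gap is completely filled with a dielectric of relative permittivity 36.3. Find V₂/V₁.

Isolated ⇒ Q is held fixed.
C₂ = 36.3 C₁ and V = Q/C, so V₂/V₁ = C₁/C₂ = 0.0275.

V₂/V₁ ≈ 0.0275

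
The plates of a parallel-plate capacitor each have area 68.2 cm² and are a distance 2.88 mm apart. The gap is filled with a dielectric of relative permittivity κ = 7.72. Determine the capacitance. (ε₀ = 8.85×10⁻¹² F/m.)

A = 68.2 cm² = 6.82×10⁻³ m².
C = κε₀A/d = 7.72 × 8.85×10⁻¹² × 6.82×10⁻³ / 2.88×10⁻³ = 1.62×10⁻¹⁰ F.

162 pF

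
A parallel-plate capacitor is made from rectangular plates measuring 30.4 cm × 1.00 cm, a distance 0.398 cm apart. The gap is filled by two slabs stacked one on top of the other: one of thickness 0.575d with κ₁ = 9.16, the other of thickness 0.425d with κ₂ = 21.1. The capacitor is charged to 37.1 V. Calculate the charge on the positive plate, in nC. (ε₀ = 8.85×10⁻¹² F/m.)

Q ≈ 3.02 nC

A = 30.4 × 1.00 cm² = 3.04×10⁻³ m².
Stacked slabs ⇒ two capacitors in series, each with the full plate area.
C₁ = κ₁ε₀A/d₁ = 9.16 × 8.85×10⁻¹² × 3.04×10⁻³ / 2.29×10⁻³ = 1.08×10⁻¹⁰ F.
C₂ = κ₂ε₀A/d₂ = 21.1 × 8.85×10⁻¹² × 3.04×10⁻³ / 1.69×10⁻³ = 3.36×10⁻¹⁰ F.
C = (1/C₁ + 1/C₂)⁻¹ = 8.15×10⁻¹¹ F.
Q = CV = 8.15×10⁻¹¹ × 37.1 = 3.02×10⁻⁹ C.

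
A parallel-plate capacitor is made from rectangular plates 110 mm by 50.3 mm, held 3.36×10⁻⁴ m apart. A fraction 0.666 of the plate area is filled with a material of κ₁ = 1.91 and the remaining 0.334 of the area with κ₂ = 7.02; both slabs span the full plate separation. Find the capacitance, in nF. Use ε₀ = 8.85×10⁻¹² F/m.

0.527 nF

A = 110 × 50.3 mm² = 5.53×10⁻³ m².
Side-by-side slabs ⇒ two capacitors in parallel, each spanning the full gap.
C₁ = κ₁ε₀A₁/d = 1.91 × 8.85×10⁻¹² × 3.68×10⁻³ / 3.36×10⁻⁴ = 1.85×10⁻¹⁰ F.
C₂ = κ₂ε₀A₂/d = 7.02 × 8.85×10⁻¹² × 1.85×10⁻³ / 3.36×10⁻⁴ = 3.42×10⁻¹⁰ F.
C = C₁ + C₂ = 5.27×10⁻¹⁰ F.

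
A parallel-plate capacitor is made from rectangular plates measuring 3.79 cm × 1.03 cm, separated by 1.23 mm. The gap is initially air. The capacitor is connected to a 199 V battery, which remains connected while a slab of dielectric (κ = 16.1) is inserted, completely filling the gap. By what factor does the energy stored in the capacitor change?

Battery connected ⇒ V is held fixed.
C₂ = 16.1 C₁ and U = ½CV², so U₂/U₁ = C₂/C₁ = 16.1.

U₂/U₁ ≈ 16.1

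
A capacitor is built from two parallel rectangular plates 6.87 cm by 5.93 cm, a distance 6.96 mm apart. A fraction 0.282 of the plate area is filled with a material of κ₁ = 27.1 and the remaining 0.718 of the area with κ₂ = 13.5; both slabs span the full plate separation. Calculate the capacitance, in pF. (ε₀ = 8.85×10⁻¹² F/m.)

A = 6.87 × 5.93 cm² = 4.07×10⁻³ m².
Side-by-side slabs ⇒ two capacitors in parallel, each spanning the full gap.
C₁ = κ₁ε₀A₁/d = 27.1 × 8.85×10⁻¹² × 1.15×10⁻³ / 6.96×10⁻³ = 3.96×10⁻¹¹ F.
C₂ = κ₂ε₀A₂/d = 13.5 × 8.85×10⁻¹² × 2.93×10⁻³ / 6.96×10⁻³ = 5.02×10⁻¹¹ F.
C = C₁ + C₂ = 8.98×10⁻¹¹ F.

89.8 pF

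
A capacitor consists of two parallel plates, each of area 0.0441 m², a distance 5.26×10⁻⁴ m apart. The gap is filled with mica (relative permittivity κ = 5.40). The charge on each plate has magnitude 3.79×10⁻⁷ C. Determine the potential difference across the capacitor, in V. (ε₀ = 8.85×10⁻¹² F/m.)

94.6 V

C = κε₀A/d = 5.40 × 8.85×10⁻¹² × 4.41×10⁻² / 5.26×10⁻⁴ = 4.01×10⁻⁹ F.
V = Q/C = 3.79×10⁻⁷ / 4.01×10⁻⁹ = 94.6 V.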